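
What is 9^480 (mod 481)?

9^1 ≡ 9 (mod 481)
9^2 ≡ 9^2 = 81 ≡ 81 (mod 481)
9^4 ≡ 81^2 = 6561 ≡ 308 (mod 481)
9^8 ≡ 308^2 = 94864 ≡ 107 (mod 481)
9^16 ≡ 107^2 = 11449 ≡ 386 (mod 481)
9^32 ≡ 386^2 = 148996 ≡ 367 (mod 481)
9^64 ≡ 367^2 = 134689 ≡ 9 (mod 481)
9^128 ≡ 9^2 = 81 ≡ 81 (mod 481)
9^256 ≡ 81^2 = 6561 ≡ 308 (mod 481)
480 = 256 + 128 + 64 + 32 in binary powers of 2.
So 9^480 ≡ 308 · 81 · 9 · 367 ≡ 248 (mod 481).
Since 248 ≠ 1, base 9 is a Fermat witness: 481 is composite.

248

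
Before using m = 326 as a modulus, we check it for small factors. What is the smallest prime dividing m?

2

326 is even: 2 divides it.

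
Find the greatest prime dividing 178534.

178534 = 2 · 89267
89267 = 17 · 5251
5251 = 59 · 89
89 is prime.
So 178534 = 2 · 17 · 59 · 89; the largest prime factor is 89.

89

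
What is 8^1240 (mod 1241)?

8^1 ≡ 8 (mod 1241)
8^2 ≡ 8^2 = 64 ≡ 64 (mod 1241)
8^4 ≡ 64^2 = 4096 ≡ 373 (mod 1241)
8^8 ≡ 373^2 = 139129 ≡ 137 (mod 1241)
8^16 ≡ 137^2 = 18769 ≡ 154 (mod 1241)
8^32 ≡ 154^2 = 23716 ≡ 137 (mod 1241)
8^64 ≡ 137^2 = 18769 ≡ 154 (mod 1241)
8^128 ≡ 154^2 = 23716 ≡ 137 (mod 1241)
8^256 ≡ 137^2 = 18769 ≡ 154 (mod 1241)
8^512 ≡ 154^2 = 23716 ≡ 137 (mod 1241)
8^1024 ≡ 137^2 = 18769 ≡ 154 (mod 1241)
1240 = 1024 + 128 + 64 + 16 + 8 in binary powers of 2.
So 8^1240 ≡ 154 · 137 · 154 · 154 · 137 ≡ 154 (mod 1241).
Since 154 ≠ 1, base 8 is a Fermat witness: 1241 is composite.

154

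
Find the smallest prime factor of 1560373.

1560373 is odd.
Digit sum 25, not divisible by 3.
Ends in 3: not divisible by 5.
7: 1560373 = 7·222910 + 3
11: 1560373 = 11·141852 + 1
13: 1560373 = 13·120028 + 9
17: 1560373 = 17·91786 + 11
19: 1560373 = 19·82124 + 17
23: 1560373 = 23·67842 + 7
29: 1560373 = 29·53805 + 28
31: 1560373 = 31·50334 + 19
37: 1560373 = 37·42172 + 9
41: 1560373 = 41·38057 + 36
43: 1560373 = 43·36287 + 32
47: 1560373 = 47·33199 + 20
53: 1560373 = 53·29441

53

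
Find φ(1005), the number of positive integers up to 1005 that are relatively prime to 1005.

528

Factor: 1005 = 3 · 5 · 67.
φ(1005) = (3−1) · (5−1) · (67−1) = 2 · 4 · 66 = 528.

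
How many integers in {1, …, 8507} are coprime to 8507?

Factor: 8507 = 47 · 181.
φ(8507) = (47−1) · (181−1) = 46 · 180 = 8280.

8280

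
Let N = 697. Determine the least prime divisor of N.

697 is odd.
Digit sum 22, not divisible by 3.
Ends in 7: not divisible by 5.
7: 697 = 7·99 + 4
11: 697 = 11·63 + 4
13: 697 = 13·53 + 8
17: 697 = 17·41

17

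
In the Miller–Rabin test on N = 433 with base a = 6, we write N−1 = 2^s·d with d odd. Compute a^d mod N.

433 − 1 = 432 = 2^4 · 27, so d = 27.
6^1 ≡ 6 (mod 433)
6^2 ≡ 6^2 = 36 ≡ 36 (mod 433)
6^4 ≡ 36^2 = 1296 ≡ 430 (mod 433)
6^8 ≡ 430^2 = 184900 ≡ 9 (mod 433)
6^16 ≡ 9^2 = 81 ≡ 81 (mod 433)
27 = 16 + 8 + 2 + 1 in binary powers of 2.
So 6^27 ≡ 81 · 9 · 36 · 6 ≡ 285 (mod 433).
Squaring chain: 285 → 254 → 432 → 1; reaches −1, so base 6 does not prove 433 composite.

285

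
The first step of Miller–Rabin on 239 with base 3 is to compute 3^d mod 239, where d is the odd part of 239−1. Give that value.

239 − 1 = 238 = 2^1 · 119, so d = 119.
3^1 ≡ 3 (mod 239)
3^2 ≡ 3^2 = 9 ≡ 9 (mod 239)
3^4 ≡ 9^2 = 81 ≡ 81 (mod 239)
3^8 ≡ 81^2 = 6561 ≡ 108 (mod 239)
3^16 ≡ 108^2 = 11664 ≡ 192 (mod 239)
3^32 ≡ 192^2 = 36864 ≡ 58 (mod 239)
3^64 ≡ 58^2 = 3364 ≡ 18 (mod 239)
119 = 64 + 32 + 16 + 4 + 2 + 1 in binary powers of 2.
So 3^119 ≡ 18 · 58 · 192 · 81 · 9 · 3 ≡ 1 (mod 239).
Since 3^d ≡ 1 (mod 239), base 3 does not prove 239 composite.

1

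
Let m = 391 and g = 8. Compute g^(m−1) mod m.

361

8^1 ≡ 8 (mod 391)
8^2 ≡ 8^2 = 64 ≡ 64 (mod 391)
8^4 ≡ 64^2 = 4096 ≡ 186 (mod 391)
8^8 ≡ 186^2 = 34596 ≡ 188 (mod 391)
8^16 ≡ 188^2 = 35344 ≡ 154 (mod 391)
8^32 ≡ 154^2 = 23716 ≡ 256 (mod 391)
8^64 ≡ 256^2 = 65536 ≡ 239 (mod 391)
8^128 ≡ 239^2 = 57121 ≡ 35 (mod 391)
8^256 ≡ 35^2 = 1225 ≡ 52 (mod 391)
390 = 256 + 128 + 4 + 2 in binary powers of 2.
So 8^390 ≡ 52 · 35 · 186 · 64 ≡ 361 (mod 391).
Since 361 ≠ 1, base 8 is a Fermat witness: 391 is composite.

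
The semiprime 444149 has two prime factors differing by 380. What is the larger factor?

Since p = q + 380, we have 444149 = q(q + 380), so q² + 380q − 444149 = 0.
Discriminant: 380² + 4·444149 = 144400 + 1776596 = 1920996; √1920996 = 1386.
q = (−380 + 1386)/2 = 503, and p = q + 380 = 883.
Check: 503 · 883 = 444149.

883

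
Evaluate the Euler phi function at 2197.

2028

Factor: 2197 = 13^3.
φ(2197) = 13^2·(13−1) = 2028.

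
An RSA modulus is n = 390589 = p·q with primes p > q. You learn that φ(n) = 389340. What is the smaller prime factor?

φ(n) = (p−1)(q−1) = n − (p+q) + 1, so p + q = 390589 − 389340 + 1 = 1250.
p and q are the roots of t² − 1250t + 390589 = 0.
Discriminant: 1250² − 4·390589 = 1562500 − 1562356 = 144; √144 = 12.
q = (1250 − 12)/2 = 619, p = (1250 + 12)/2 = 631.
Check: 619 · 631 = 390589.

619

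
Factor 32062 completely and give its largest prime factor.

41

32062 = 2 · 16031
16031 = 17 · 943
943 = 23 · 41
41 is prime.
So 32062 = 2 · 17 · 23 · 41; the largest prime factor is 41.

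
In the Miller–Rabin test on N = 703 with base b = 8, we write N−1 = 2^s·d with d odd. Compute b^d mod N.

512

703 − 1 = 702 = 2^1 · 351, so d = 351.
8^1 ≡ 8 (mod 703)
8^2 ≡ 8^2 = 64 ≡ 64 (mod 703)
8^4 ≡ 64^2 = 4096 ≡ 581 (mod 703)
8^8 ≡ 581^2 = 337561 ≡ 121 (mod 703)
8^16 ≡ 121^2 = 14641 ≡ 581 (mod 703)
8^32 ≡ 581^2 = 337561 ≡ 121 (mod 703)
8^64 ≡ 121^2 = 14641 ≡ 581 (mod 703)
8^128 ≡ 581^2 = 337561 ≡ 121 (mod 703)
8^256 ≡ 121^2 = 14641 ≡ 581 (mod 703)
351 = 256 + 64 + 16 + 8 + 4 + 2 + 1 in binary powers of 2.
So 8^351 ≡ 581 · 581 · 581 · 121 · 581 · 64 · 8 ≡ 512 (mod 703).
Squaring chain: 512; never reaches −1, so base 8 is a Miller–Rabin witness that 703 is composite.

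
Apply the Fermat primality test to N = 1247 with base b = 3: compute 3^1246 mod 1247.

3^1 ≡ 3 (mod 1247)
3^2 ≡ 3^2 = 9 ≡ 9 (mod 1247)
3^4 ≡ 9^2 = 81 ≡ 81 (mod 1247)
3^8 ≡ 81^2 = 6561 ≡ 326 (mod 1247)
3^16 ≡ 326^2 = 106276 ≡ 281 (mod 1247)
3^32 ≡ 281^2 = 78961 ≡ 400 (mod 1247)
3^64 ≡ 400^2 = 160000 ≡ 384 (mod 1247)
3^128 ≡ 384^2 = 147456 ≡ 310 (mod 1247)
3^256 ≡ 310^2 = 96100 ≡ 81 (mod 1247)
3^512 ≡ 81^2 = 6561 ≡ 326 (mod 1247)
3^1024 ≡ 326^2 = 106276 ≡ 281 (mod 1247)
1246 = 1024 + 128 + 64 + 16 + 8 + 4 + 2 in binary powers of 2.
So 3^1246 ≡ 281 · 310 · 384 · 281 · 326 · 81 · 9 ≡ 608 (mod 1247).
Since 608 ≠ 1, base 3 is a Fermat witness: 1247 is composite.

608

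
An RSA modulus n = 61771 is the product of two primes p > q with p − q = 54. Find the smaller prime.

223

Since p = q + 54, we have 61771 = q(q + 54), so q² + 54q − 61771 = 0.
Discriminant: 54² + 4·61771 = 2916 + 247084 = 250000; √250000 = 500.
q = (−54 + 500)/2 = 223, and p = q + 54 = 277.
Check: 223 · 277 = 61771.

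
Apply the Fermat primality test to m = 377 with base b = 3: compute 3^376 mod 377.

3^1 ≡ 3 (mod 377)
3^2 ≡ 3^2 = 9 ≡ 9 (mod 377)
3^4 ≡ 9^2 = 81 ≡ 81 (mod 377)
3^8 ≡ 81^2 = 6561 ≡ 152 (mod 377)
3^16 ≡ 152^2 = 23104 ≡ 107 (mod 377)
3^32 ≡ 107^2 = 11449 ≡ 139 (mod 377)
3^64 ≡ 139^2 = 19321 ≡ 94 (mod 377)
3^128 ≡ 94^2 = 8836 ≡ 165 (mod 377)
3^256 ≡ 165^2 = 27225 ≡ 81 (mod 377)
376 = 256 + 64 + 32 + 16 + 8 in binary powers of 2.
So 3^376 ≡ 81 · 94 · 139 · 107 · 152 ≡ 16 (mod 377).
Since 16 ≠ 1, base 3 is a Fermat witness: 377 is composite.

16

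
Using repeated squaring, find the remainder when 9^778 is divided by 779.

9^1 ≡ 9 (mod 779)
9^2 ≡ 9^2 = 81 ≡ 81 (mod 779)
9^4 ≡ 81^2 = 6561 ≡ 329 (mod 779)
9^8 ≡ 329^2 = 108241 ≡ 739 (mod 779)
9^16 ≡ 739^2 = 546121 ≡ 42 (mod 779)
9^32 ≡ 42^2 = 1764 ≡ 206 (mod 779)
9^64 ≡ 206^2 = 42436 ≡ 370 (mod 779)
9^128 ≡ 370^2 = 136900 ≡ 575 (mod 779)
9^256 ≡ 575^2 = 330625 ≡ 329 (mod 779)
9^512 ≡ 329^2 = 108241 ≡ 739 (mod 779)
778 = 512 + 256 + 8 + 2 in binary powers of 2.
So 9^778 ≡ 739 · 329 · 739 · 81 ≡ 614 (mod 779).
Since 614 ≠ 1, base 9 is a Fermat witness: 779 is composite.

614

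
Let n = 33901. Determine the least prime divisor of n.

33901 is odd.
Digit sum 16, not divisible by 3.
Ends in 1: not divisible by 5.
7: 33901 = 7·4843

7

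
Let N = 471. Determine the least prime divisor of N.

3

471 is odd.
Digit sum 12, divisible by 3.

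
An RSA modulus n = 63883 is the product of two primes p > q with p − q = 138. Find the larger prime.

Since p = q + 138, we have 63883 = q(q + 138), so q² + 138q − 63883 = 0.
Discriminant: 138² + 4·63883 = 19044 + 255532 = 274576; √274576 = 524.
q = (−138 + 524)/2 = 193, and p = q + 138 = 331.
Check: 193 · 331 = 63883.

331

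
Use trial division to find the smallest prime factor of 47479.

47479 is odd.
Digit sum 31, not divisible by 3.
Ends in 9: not divisible by 5.
7: 47479 = 7·6782 + 5
11: 47479 = 11·4316 + 3
13: 47479 = 13·3652 + 3
17: 47479 = 17·2792 + 15
19: 47479 = 19·2498 + 17
23: 47479 = 23·2064 + 7
29: 47479 = 29·1637 + 6
31: 47479 = 31·1531 + 18
37: 47479 = 37·1283 + 8
41: 47479 = 41·1158 + 1
43: 47479 = 43·1104 + 7
47: 47479 = 47·1010 + 9
53: 47479 = 53·895 + 44
59: 47479 = 59·804 + 43
61: 47479 = 61·778 + 21
67: 47479 = 67·708 + 43
71: 47479 = 71·668 + 51
73: 47479 = 73·650 + 29
79: 47479 = 79·601

79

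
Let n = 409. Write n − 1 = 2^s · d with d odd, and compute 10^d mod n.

143

409 − 1 = 408 = 2^3 · 51, so d = 51.
10^1 ≡ 10 (mod 409)
10^2 ≡ 10^2 = 100 ≡ 100 (mod 409)
10^4 ≡ 100^2 = 10000 ≡ 184 (mod 409)
10^8 ≡ 184^2 = 33856 ≡ 318 (mod 409)
10^16 ≡ 318^2 = 101124 ≡ 101 (mod 409)
10^32 ≡ 101^2 = 10201 ≡ 385 (mod 409)
51 = 32 + 16 + 2 + 1 in binary powers of 2.
So 10^51 ≡ 385 · 101 · 100 · 10 ≡ 143 (mod 409).
Squaring chain: 143 → 408 → 1; reaches −1, so base 10 does not prove 409 composite.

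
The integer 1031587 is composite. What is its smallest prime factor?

1031587 is odd.
Digit sum 25, not divisible by 3.
Ends in 7: not divisible by 5.
7: 1031587 = 7·147369 + 4
11: 1031587 = 11·93780 + 7
13: 1031587 = 13·79352 + 11
17: 1031587 = 17·60681 + 10
19: 1031587 = 19·54294 + 1
23: 1031587 = 23·44851 + 14
29: 1031587 = 29·35571 + 28
31: 1031587 = 31·33277

31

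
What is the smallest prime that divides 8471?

8471 is odd.
Digit sum 20, not divisible by 3.
Ends in 1: not divisible by 5.
7: 8471 = 7·1210 + 1
11: 8471 = 11·770 + 1
13: 8471 = 13·651 + 8
17: 8471 = 17·498 + 5
19: 8471 = 19·445 + 16
23: 8471 = 23·368 + 7
29: 8471 = 29·292 + 3
31: 8471 = 31·273 + 8
37: 8471 = 37·228 + 35
41: 8471 = 41·206 + 25
43: 8471 = 43·197

43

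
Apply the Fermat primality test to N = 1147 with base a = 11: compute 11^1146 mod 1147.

593

11^1 ≡ 11 (mod 1147)
11^2 ≡ 11^2 = 121 ≡ 121 (mod 1147)
11^4 ≡ 121^2 = 14641 ≡ 877 (mod 1147)
11^8 ≡ 877^2 = 769129 ≡ 639 (mod 1147)
11^16 ≡ 639^2 = 408321 ≡ 1136 (mod 1147)
11^32 ≡ 1136^2 = 1290496 ≡ 121 (mod 1147)
11^64 ≡ 121^2 = 14641 ≡ 877 (mod 1147)
11^128 ≡ 877^2 = 769129 ≡ 639 (mod 1147)
11^256 ≡ 639^2 = 408321 ≡ 1136 (mod 1147)
11^512 ≡ 1136^2 = 1290496 ≡ 121 (mod 1147)
11^1024 ≡ 121^2 = 14641 ≡ 877 (mod 1147)
1146 = 1024 + 64 + 32 + 16 + 8 + 2 in binary powers of 2.
So 11^1146 ≡ 877 · 877 · 121 · 1136 · 639 · 121 ≡ 593 (mod 1147).
Since 593 ≠ 1, base 11 is a Fermat witness: 1147 is composite.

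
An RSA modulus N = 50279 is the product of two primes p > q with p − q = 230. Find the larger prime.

367

Since p = q + 230, we have 50279 = q(q + 230), so q² + 230q − 50279 = 0.
Discriminant: 230² + 4·50279 = 52900 + 201116 = 254016; √254016 = 504.
q = (−230 + 504)/2 = 137, and p = q + 230 = 367.
Check: 137 · 367 = 50279.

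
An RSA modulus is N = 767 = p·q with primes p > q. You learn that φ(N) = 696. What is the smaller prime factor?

φ(n) = (p−1)(q−1) = n − (p+q) + 1, so p + q = 767 − 696 + 1 = 72.
p and q are the roots of t² − 72t + 767 = 0.
Discriminant: 72² − 4·767 = 5184 − 3068 = 2116; √2116 = 46.
q = (72 − 46)/2 = 13, p = (72 + 46)/2 = 59.
Check: 13 · 59 = 767.

13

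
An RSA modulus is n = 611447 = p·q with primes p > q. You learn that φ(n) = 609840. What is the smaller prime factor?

617

φ(n) = (p−1)(q−1) = n − (p+q) + 1, so p + q = 611447 − 609840 + 1 = 1608.
p and q are the roots of t² − 1608t + 611447 = 0.
Discriminant: 1608² − 4·611447 = 2585664 − 2445788 = 139876; √139876 = 374.
q = (1608 − 374)/2 = 617, p = (1608 + 374)/2 = 991.
Check: 617 · 991 = 611447.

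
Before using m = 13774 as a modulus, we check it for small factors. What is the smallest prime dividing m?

13774 is even: 2 divides it.

2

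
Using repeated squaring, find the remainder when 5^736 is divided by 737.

643

5^1 ≡ 5 (mod 737)
5^2 ≡ 5^2 = 25 ≡ 25 (mod 737)
5^4 ≡ 25^2 = 625 ≡ 625 (mod 737)
5^8 ≡ 625^2 = 390625 ≡ 15 (mod 737)
5^16 ≡ 15^2 = 225 ≡ 225 (mod 737)
5^32 ≡ 225^2 = 50625 ≡ 509 (mod 737)
5^64 ≡ 509^2 = 259081 ≡ 394 (mod 737)
5^128 ≡ 394^2 = 155236 ≡ 466 (mod 737)
5^256 ≡ 466^2 = 217156 ≡ 478 (mod 737)
5^512 ≡ 478^2 = 228484 ≡ 14 (mod 737)
736 = 512 + 128 + 64 + 32 in binary powers of 2.
So 5^736 ≡ 14 · 466 · 394 · 509 ≡ 643 (mod 737).
Since 643 ≠ 1, base 5 is a Fermat witness: 737 is composite.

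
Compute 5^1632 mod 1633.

96

5^1 ≡ 5 (mod 1633)
5^2 ≡ 5^2 = 25 ≡ 25 (mod 1633)
5^4 ≡ 25^2 = 625 ≡ 625 (mod 1633)
5^8 ≡ 625^2 = 390625 ≡ 338 (mod 1633)
5^16 ≡ 338^2 = 114244 ≡ 1567 (mod 1633)
5^32 ≡ 1567^2 = 2455489 ≡ 1090 (mod 1633)
5^64 ≡ 1090^2 = 1188100 ≡ 909 (mod 1633)
5^128 ≡ 909^2 = 826281 ≡ 1616 (mod 1633)
5^256 ≡ 1616^2 = 2611456 ≡ 289 (mod 1633)
5^512 ≡ 289^2 = 83521 ≡ 238 (mod 1633)
5^1024 ≡ 238^2 = 56644 ≡ 1122 (mod 1633)
1632 = 1024 + 512 + 64 + 32 in binary powers of 2.
So 5^1632 ≡ 1122 · 238 · 909 · 1090 ≡ 96 (mod 1633).
Since 96 ≠ 1, base 5 is a Fermat witness: 1633 is composite.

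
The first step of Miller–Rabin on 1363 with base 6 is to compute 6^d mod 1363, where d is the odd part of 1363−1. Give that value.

1363 − 1 = 1362 = 2^1 · 681, so d = 681.
6^1 ≡ 6 (mod 1363)
6^2 ≡ 6^2 = 36 ≡ 36 (mod 1363)
6^4 ≡ 36^2 = 1296 ≡ 1296 (mod 1363)
6^8 ≡ 1296^2 = 1679616 ≡ 400 (mod 1363)
6^16 ≡ 400^2 = 160000 ≡ 529 (mod 1363)
6^32 ≡ 529^2 = 279841 ≡ 426 (mod 1363)
6^64 ≡ 426^2 = 181476 ≡ 197 (mod 1363)
6^128 ≡ 197^2 = 38809 ≡ 645 (mod 1363)
6^256 ≡ 645^2 = 416025 ≡ 310 (mod 1363)
6^512 ≡ 310^2 = 96100 ≡ 690 (mod 1363)
681 = 512 + 128 + 32 + 8 + 1 in binary powers of 2.
So 6^681 ≡ 690 · 645 · 426 · 400 · 6 ≡ 486 (mod 1363).
Squaring chain: 486; never reaches −1, so base 6 is a Miller–Rabin witness that 1363 is composite.

486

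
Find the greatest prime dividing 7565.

89

7565 = 5 · 1513
1513 = 17 · 89
89 is prime.
So 7565 = 5 · 17 · 89; the largest prime factor is 89.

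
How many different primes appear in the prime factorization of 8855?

4

8855 = 5 · 1771
1771 = 7 · 253
253 = 11 · 23
8855 = 5 · 7 · 11 · 23, which has 4 distinct prime factors.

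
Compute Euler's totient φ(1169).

Factor: 1169 = 7 · 167.
φ(1169) = (7−1) · (167−1) = 6 · 166 = 996.

996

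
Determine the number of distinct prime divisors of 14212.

14212 = 2^2 · 3553
3553 = 11 · 323
323 = 17 · 19
14212 = 2^2 · 11 · 17 · 19, which has 4 distinct prime factors.

4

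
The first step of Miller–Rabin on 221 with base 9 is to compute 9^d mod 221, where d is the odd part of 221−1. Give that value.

87

221 − 1 = 220 = 2^2 · 55, so d = 55.
9^1 ≡ 9 (mod 221)
9^2 ≡ 9^2 = 81 ≡ 81 (mod 221)
9^4 ≡ 81^2 = 6561 ≡ 152 (mod 221)
9^8 ≡ 152^2 = 23104 ≡ 120 (mod 221)
9^16 ≡ 120^2 = 14400 ≡ 35 (mod 221)
9^32 ≡ 35^2 = 1225 ≡ 120 (mod 221)
55 = 32 + 16 + 4 + 2 + 1 in binary powers of 2.
So 9^55 ≡ 120 · 35 · 152 · 81 · 9 ≡ 87 (mod 221).
Squaring chain: 87 → 55; never reaches −1, so base 9 is a Miller–Rabin witness that 221 is composite.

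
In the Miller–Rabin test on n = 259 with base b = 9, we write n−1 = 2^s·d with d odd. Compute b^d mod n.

211

259 − 1 = 258 = 2^1 · 129, so d = 129.
9^1 ≡ 9 (mod 259)
9^2 ≡ 9^2 = 81 ≡ 81 (mod 259)
9^4 ≡ 81^2 = 6561 ≡ 86 (mod 259)
9^8 ≡ 86^2 = 7396 ≡ 144 (mod 259)
9^16 ≡ 144^2 = 20736 ≡ 16 (mod 259)
9^32 ≡ 16^2 = 256 ≡ 256 (mod 259)
9^64 ≡ 256^2 = 65536 ≡ 9 (mod 259)
9^128 ≡ 9^2 = 81 ≡ 81 (mod 259)
129 = 128 + 1 in binary powers of 2.
So 9^129 ≡ 81 · 9 ≡ 211 (mod 259).
Squaring chain: 211; never reaches −1, so base 9 is a Miller–Rabin witness that 259 is composite.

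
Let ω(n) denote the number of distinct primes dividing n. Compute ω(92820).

6

92820 = 2^2 · 23205
23205 = 3 · 7735
7735 = 5 · 1547
1547 = 7 · 221
221 = 13 · 17
92820 = 2^2 · 3 · 5 · 7 · 13 · 17, which has 6 distinct prime factors.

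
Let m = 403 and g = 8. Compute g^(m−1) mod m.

8^1 ≡ 8 (mod 403)
8^2 ≡ 8^2 = 64 ≡ 64 (mod 403)
8^4 ≡ 64^2 = 4096 ≡ 66 (mod 403)
8^8 ≡ 66^2 = 4356 ≡ 326 (mod 403)
8^16 ≡ 326^2 = 106276 ≡ 287 (mod 403)
8^32 ≡ 287^2 = 82369 ≡ 157 (mod 403)
8^64 ≡ 157^2 = 24649 ≡ 66 (mod 403)
8^128 ≡ 66^2 = 4356 ≡ 326 (mod 403)
8^256 ≡ 326^2 = 106276 ≡ 287 (mod 403)
402 = 256 + 128 + 16 + 2 in binary powers of 2.
So 8^402 ≡ 287 · 326 · 287 · 64 ≡ 64 (mod 403).
Since 64 ≠ 1, base 8 is a Fermat witness: 403 is composite.

64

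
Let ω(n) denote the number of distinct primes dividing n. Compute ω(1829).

1829 = 31 · 59
1829 = 31 · 59, which has 2 distinct prime factors.

2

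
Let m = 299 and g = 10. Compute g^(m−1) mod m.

10^1 ≡ 10 (mod 299)
10^2 ≡ 10^2 = 100 ≡ 100 (mod 299)
10^4 ≡ 100^2 = 10000 ≡ 133 (mod 299)
10^8 ≡ 133^2 = 17689 ≡ 48 (mod 299)
10^16 ≡ 48^2 = 2304 ≡ 211 (mod 299)
10^32 ≡ 211^2 = 44521 ≡ 269 (mod 299)
10^64 ≡ 269^2 = 72361 ≡ 3 (mod 299)
10^128 ≡ 3^2 = 9 ≡ 9 (mod 299)
10^256 ≡ 9^2 = 81 ≡ 81 (mod 299)
298 = 256 + 32 + 8 + 2 in binary powers of 2.
So 10^298 ≡ 81 · 269 · 48 · 100 ≡ 289 (mod 299).
Since 289 ≠ 1, base 10 is a Fermat witness: 299 is composite.

289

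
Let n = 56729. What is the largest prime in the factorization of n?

71

56729 = 17 · 3337
3337 = 47 · 71
71 is prime.
So 56729 = 17 · 47 · 71; the largest prime factor is 71.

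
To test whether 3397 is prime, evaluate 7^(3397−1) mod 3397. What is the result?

7^1 ≡ 7 (mod 3397)
7^2 ≡ 7^2 = 49 ≡ 49 (mod 3397)
7^4 ≡ 49^2 = 2401 ≡ 2401 (mod 3397)
7^8 ≡ 2401^2 = 5764801 ≡ 92 (mod 3397)
7^16 ≡ 92^2 = 8464 ≡ 1670 (mod 3397)
7^32 ≡ 1670^2 = 2788900 ≡ 3360 (mod 3397)
7^64 ≡ 3360^2 = 11289600 ≡ 1369 (mod 3397)
7^128 ≡ 1369^2 = 1874161 ≡ 2414 (mod 3397)
7^256 ≡ 2414^2 = 5827396 ≡ 1541 (mod 3397)
7^512 ≡ 1541^2 = 2374681 ≡ 178 (mod 3397)
7^1024 ≡ 178^2 = 31684 ≡ 1111 (mod 3397)
7^2048 ≡ 1111^2 = 1234321 ≡ 1210 (mod 3397)
3396 = 2048 + 1024 + 256 + 64 + 4 in binary powers of 2.
So 7^3396 ≡ 1210 · 1111 · 1541 · 1369 · 2401 ≡ 3054 (mod 3397).
Since 3054 ≠ 1, base 7 is a Fermat witness: 3397 is composite.

3054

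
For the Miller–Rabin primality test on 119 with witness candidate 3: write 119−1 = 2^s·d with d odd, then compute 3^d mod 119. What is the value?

75

119 − 1 = 118 = 2^1 · 59, so d = 59.
3^1 ≡ 3 (mod 119)
3^2 ≡ 3^2 = 9 ≡ 9 (mod 119)
3^4 ≡ 9^2 = 81 ≡ 81 (mod 119)
3^8 ≡ 81^2 = 6561 ≡ 16 (mod 119)
3^16 ≡ 16^2 = 256 ≡ 18 (mod 119)
3^32 ≡ 18^2 = 324 ≡ 86 (mod 119)
59 = 32 + 16 + 8 + 2 + 1 in binary powers of 2.
So 3^59 ≡ 86 · 18 · 16 · 9 · 3 ≡ 75 (mod 119).
Squaring chain: 75; never reaches −1, so base 3 is a Miller–Rabin witness that 119 is composite.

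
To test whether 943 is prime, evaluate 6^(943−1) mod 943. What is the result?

210

6^1 ≡ 6 (mod 943)
6^2 ≡ 6^2 = 36 ≡ 36 (mod 943)
6^4 ≡ 36^2 = 1296 ≡ 353 (mod 943)
6^8 ≡ 353^2 = 124609 ≡ 133 (mod 943)
6^16 ≡ 133^2 = 17689 ≡ 715 (mod 943)
6^32 ≡ 715^2 = 511225 ≡ 119 (mod 943)
6^64 ≡ 119^2 = 14161 ≡ 16 (mod 943)
6^128 ≡ 16^2 = 256 ≡ 256 (mod 943)
6^256 ≡ 256^2 = 65536 ≡ 469 (mod 943)
6^512 ≡ 469^2 = 219961 ≡ 242 (mod 943)
942 = 512 + 256 + 128 + 32 + 8 + 4 + 2 in binary powers of 2.
So 6^942 ≡ 242 · 469 · 256 · 119 · 133 · 353 · 36 ≡ 210 (mod 943).
Since 210 ≠ 1, base 6 is a Fermat witness: 943 is composite.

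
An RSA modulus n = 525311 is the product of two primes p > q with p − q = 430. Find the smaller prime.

541

Since p = q + 430, we have 525311 = q(q + 430), so q² + 430q − 525311 = 0.
Discriminant: 430² + 4·525311 = 184900 + 2101244 = 2286144; √2286144 = 1512.
q = (−430 + 1512)/2 = 541, and p = q + 430 = 971.
Check: 541 · 971 = 525311.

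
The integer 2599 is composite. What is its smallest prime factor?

2599 is odd.
Digit sum 25, not divisible by 3.
Ends in 9: not divisible by 5.
7: 2599 = 7·371 + 2
11: 2599 = 11·236 + 3
13: 2599 = 13·199 + 12
17: 2599 = 17·152 + 15
19: 2599 = 19·136 + 15
23: 2599 = 23·113

23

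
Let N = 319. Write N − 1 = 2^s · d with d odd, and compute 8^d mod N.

205

319 − 1 = 318 = 2^1 · 159, so d = 159.
8^1 ≡ 8 (mod 319)
8^2 ≡ 8^2 = 64 ≡ 64 (mod 319)
8^4 ≡ 64^2 = 4096 ≡ 268 (mod 319)
8^8 ≡ 268^2 = 71824 ≡ 49 (mod 319)
8^16 ≡ 49^2 = 2401 ≡ 168 (mod 319)
8^32 ≡ 168^2 = 28224 ≡ 152 (mod 319)
8^64 ≡ 152^2 = 23104 ≡ 136 (mod 319)
8^128 ≡ 136^2 = 18496 ≡ 313 (mod 319)
159 = 128 + 16 + 8 + 4 + 2 + 1 in binary powers of 2.
So 8^159 ≡ 313 · 168 · 49 · 268 · 64 · 8 ≡ 205 (mod 319).
Squaring chain: 205; never reaches −1, so base 8 is a Miller–Rabin witness that 319 is composite.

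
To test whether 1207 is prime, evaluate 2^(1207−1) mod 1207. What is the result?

2^1 ≡ 2 (mod 1207)
2^2 ≡ 2^2 = 4 ≡ 4 (mod 1207)
2^4 ≡ 4^2 = 16 ≡ 16 (mod 1207)
2^8 ≡ 16^2 = 256 ≡ 256 (mod 1207)
2^16 ≡ 256^2 = 65536 ≡ 358 (mod 1207)
2^32 ≡ 358^2 = 128164 ≡ 222 (mod 1207)
2^64 ≡ 222^2 = 49284 ≡ 1004 (mod 1207)
2^128 ≡ 1004^2 = 1008016 ≡ 171 (mod 1207)
2^256 ≡ 171^2 = 29241 ≡ 273 (mod 1207)
2^512 ≡ 273^2 = 74529 ≡ 902 (mod 1207)
2^1024 ≡ 902^2 = 813604 ≡ 86 (mod 1207)
1206 = 1024 + 128 + 32 + 16 + 4 + 2 in binary powers of 2.
So 2^1206 ≡ 86 · 171 · 222 · 358 · 16 · 4 ≡ 642 (mod 1207).
Since 642 ≠ 1, base 2 is a Fermat witness: 1207 is composite.

642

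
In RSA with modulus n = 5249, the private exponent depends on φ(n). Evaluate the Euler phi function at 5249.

Factor: 5249 = 29 · 181.
φ(5249) = (29−1) · (181−1) = 28 · 180 = 5040.

5040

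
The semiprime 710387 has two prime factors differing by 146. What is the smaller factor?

Since p = q + 146, we have 710387 = q(q + 146), so q² + 146q − 710387 = 0.
Discriminant: 146² + 4·710387 = 21316 + 2841548 = 2862864; √2862864 = 1692.
q = (−146 + 1692)/2 = 773, and p = q + 146 = 919.
Check: 773 · 919 = 710387.

773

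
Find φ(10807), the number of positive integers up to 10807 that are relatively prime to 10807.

10600

Factor: 10807 = 101 · 107.
φ(10807) = (101−1) · (107−1) = 100 · 106 = 10600.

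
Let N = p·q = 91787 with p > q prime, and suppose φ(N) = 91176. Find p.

349

φ(n) = (p−1)(q−1) = n − (p+q) + 1, so p + q = 91787 − 91176 + 1 = 612.
p and q are the roots of t² − 612t + 91787 = 0.
Discriminant: 612² − 4·91787 = 374544 − 367148 = 7396; √7396 = 86.
q = (612 − 86)/2 = 263, p = (612 + 86)/2 = 349.
Check: 263 · 349 = 91787.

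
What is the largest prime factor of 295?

59

295 = 5 · 59
59 is prime.
So 295 = 5 · 59; the largest prime factor is 59.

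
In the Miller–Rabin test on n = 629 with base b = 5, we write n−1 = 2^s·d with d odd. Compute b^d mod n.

629 − 1 = 628 = 2^2 · 157, so d = 157.
5^1 ≡ 5 (mod 629)
5^2 ≡ 5^2 = 25 ≡ 25 (mod 629)
5^4 ≡ 25^2 = 625 ≡ 625 (mod 629)
5^8 ≡ 625^2 = 390625 ≡ 16 (mod 629)
5^16 ≡ 16^2 = 256 ≡ 256 (mod 629)
5^32 ≡ 256^2 = 65536 ≡ 120 (mod 629)
5^64 ≡ 120^2 = 14400 ≡ 562 (mod 629)
5^128 ≡ 562^2 = 315844 ≡ 86 (mod 629)
157 = 128 + 16 + 8 + 4 + 1 in binary powers of 2.
So 5^157 ≡ 86 · 256 · 16 · 625 · 5 ≡ 309 (mod 629).
Squaring chain: 309 → 502; never reaches −1, so base 5 is a Miller–Rabin witness that 629 is composite.

309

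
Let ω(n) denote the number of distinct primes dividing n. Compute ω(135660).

135660 = 2^2 · 33915
33915 = 3 · 11305
11305 = 5 · 2261
2261 = 7 · 323
323 = 17 · 19
135660 = 2^2 · 3 · 5 · 7 · 17 · 19, which has 6 distinct prime factors.

6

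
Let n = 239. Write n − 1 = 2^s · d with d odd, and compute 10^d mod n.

1

239 − 1 = 238 = 2^1 · 119, so d = 119.
10^1 ≡ 10 (mod 239)
10^2 ≡ 10^2 = 100 ≡ 100 (mod 239)
10^4 ≡ 100^2 = 10000 ≡ 201 (mod 239)
10^8 ≡ 201^2 = 40401 ≡ 10 (mod 239)
10^16 ≡ 10^2 = 100 ≡ 100 (mod 239)
10^32 ≡ 100^2 = 10000 ≡ 201 (mod 239)
10^64 ≡ 201^2 = 40401 ≡ 10 (mod 239)
119 = 64 + 32 + 16 + 4 + 2 + 1 in binary powers of 2.
So 10^119 ≡ 10 · 201 · 100 · 201 · 100 · 10 ≡ 1 (mod 239).
Since 10^d ≡ 1 (mod 239), base 10 does not prove 239 composite.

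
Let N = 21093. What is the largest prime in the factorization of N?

89

21093 = 3 · 7031
7031 = 79 · 89
89 is prime.
So 21093 = 3 · 79 · 89; the largest prime factor is 89.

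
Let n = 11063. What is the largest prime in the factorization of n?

11063 = 13 · 851
851 = 23 · 37
37 is prime.
So 11063 = 13 · 23 · 37; the largest prime factor is 37.

37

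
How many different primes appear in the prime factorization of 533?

2

533 = 13 · 41
533 = 13 · 41, which has 2 distinct prime factors.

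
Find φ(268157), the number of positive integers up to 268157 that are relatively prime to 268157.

251680

Factor: 268157 = 23 · 89 · 131.
φ(268157) = (23−1) · (89−1) · (131−1) = 22 · 88 · 130 = 251680.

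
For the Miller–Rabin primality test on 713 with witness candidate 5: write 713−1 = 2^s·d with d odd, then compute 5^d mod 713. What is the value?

713 − 1 = 712 = 2^3 · 89, so d = 89.
5^1 ≡ 5 (mod 713)
5^2 ≡ 5^2 = 25 ≡ 25 (mod 713)
5^4 ≡ 25^2 = 625 ≡ 625 (mod 713)
5^8 ≡ 625^2 = 390625 ≡ 614 (mod 713)
5^16 ≡ 614^2 = 376996 ≡ 532 (mod 713)
5^32 ≡ 532^2 = 283024 ≡ 676 (mod 713)
5^64 ≡ 676^2 = 456976 ≡ 656 (mod 713)
89 = 64 + 16 + 8 + 1 in binary powers of 2.
So 5^89 ≡ 656 · 532 · 614 · 5 ≡ 304 (mod 713).
Squaring chain: 304 → 439 → 211; never reaches −1, so base 5 is a Miller–Rabin witness that 713 is composite.

304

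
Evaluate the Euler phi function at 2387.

1800

Factor: 2387 = 7 · 11 · 31.
φ(2387) = (7−1) · (11−1) · (31−1) = 6 · 10 · 30 = 1800.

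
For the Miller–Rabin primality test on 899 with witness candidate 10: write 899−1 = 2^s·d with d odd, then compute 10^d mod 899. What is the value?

648

899 − 1 = 898 = 2^1 · 449, so d = 449.
10^1 ≡ 10 (mod 899)
10^2 ≡ 10^2 = 100 ≡ 100 (mod 899)
10^4 ≡ 100^2 = 10000 ≡ 111 (mod 899)
10^8 ≡ 111^2 = 12321 ≡ 634 (mod 899)
10^16 ≡ 634^2 = 401956 ≡ 103 (mod 899)
10^32 ≡ 103^2 = 10609 ≡ 720 (mod 899)
10^64 ≡ 720^2 = 518400 ≡ 576 (mod 899)
10^128 ≡ 576^2 = 331776 ≡ 45 (mod 899)
10^256 ≡ 45^2 = 2025 ≡ 227 (mod 899)
449 = 256 + 128 + 64 + 1 in binary powers of 2.
So 10^449 ≡ 227 · 45 · 576 · 10 ≡ 648 (mod 899).
Squaring chain: 648; never reaches −1, so base 10 is a Miller–Rabin witness that 899 is composite.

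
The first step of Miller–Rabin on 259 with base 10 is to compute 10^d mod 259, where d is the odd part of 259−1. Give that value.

223

259 − 1 = 258 = 2^1 · 129, so d = 129.
10^1 ≡ 10 (mod 259)
10^2 ≡ 10^2 = 100 ≡ 100 (mod 259)
10^4 ≡ 100^2 = 10000 ≡ 158 (mod 259)
10^8 ≡ 158^2 = 24964 ≡ 100 (mod 259)
10^16 ≡ 100^2 = 10000 ≡ 158 (mod 259)
10^32 ≡ 158^2 = 24964 ≡ 100 (mod 259)
10^64 ≡ 100^2 = 10000 ≡ 158 (mod 259)
10^128 ≡ 158^2 = 24964 ≡ 100 (mod 259)
129 = 128 + 1 in binary powers of 2.
So 10^129 ≡ 100 · 10 ≡ 223 (mod 259).
Squaring chain: 223; never reaches −1, so base 10 is a Miller–Rabin witness that 259 is composite.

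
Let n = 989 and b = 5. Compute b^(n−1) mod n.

81

5^1 ≡ 5 (mod 989)
5^2 ≡ 5^2 = 25 ≡ 25 (mod 989)
5^4 ≡ 25^2 = 625 ≡ 625 (mod 989)
5^8 ≡ 625^2 = 390625 ≡ 959 (mod 989)
5^16 ≡ 959^2 = 919681 ≡ 900 (mod 989)
5^32 ≡ 900^2 = 810000 ≡ 9 (mod 989)
5^64 ≡ 9^2 = 81 ≡ 81 (mod 989)
5^128 ≡ 81^2 = 6561 ≡ 627 (mod 989)
5^256 ≡ 627^2 = 393129 ≡ 496 (mod 989)
5^512 ≡ 496^2 = 246016 ≡ 744 (mod 989)
988 = 512 + 256 + 128 + 64 + 16 + 8 + 4 in binary powers of 2.
So 5^988 ≡ 744 · 496 · 627 · 81 · 900 · 959 · 625 ≡ 81 (mod 989).
Since 81 ≠ 1, base 5 is a Fermat witness: 989 is composite.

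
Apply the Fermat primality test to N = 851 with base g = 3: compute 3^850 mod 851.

3^1 ≡ 3 (mod 851)
3^2 ≡ 3^2 = 9 ≡ 9 (mod 851)
3^4 ≡ 9^2 = 81 ≡ 81 (mod 851)
3^8 ≡ 81^2 = 6561 ≡ 604 (mod 851)
3^16 ≡ 604^2 = 364816 ≡ 588 (mod 851)
3^32 ≡ 588^2 = 345744 ≡ 238 (mod 851)
3^64 ≡ 238^2 = 56644 ≡ 478 (mod 851)
3^128 ≡ 478^2 = 228484 ≡ 416 (mod 851)
3^256 ≡ 416^2 = 173056 ≡ 303 (mod 851)
3^512 ≡ 303^2 = 91809 ≡ 752 (mod 851)
850 = 512 + 256 + 64 + 16 + 2 in binary powers of 2.
So 3^850 ≡ 752 · 303 · 478 · 588 · 9 ≡ 303 (mod 851).
Since 303 ≠ 1, base 3 is a Fermat witness: 851 is composite.

303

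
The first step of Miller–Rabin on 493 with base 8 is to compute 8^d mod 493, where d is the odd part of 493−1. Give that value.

493 − 1 = 492 = 2^2 · 123, so d = 123.
8^1 ≡ 8 (mod 493)
8^2 ≡ 8^2 = 64 ≡ 64 (mod 493)
8^4 ≡ 64^2 = 4096 ≡ 152 (mod 493)
8^8 ≡ 152^2 = 23104 ≡ 426 (mod 493)
8^16 ≡ 426^2 = 181476 ≡ 52 (mod 493)
8^32 ≡ 52^2 = 2704 ≡ 239 (mod 493)
8^64 ≡ 239^2 = 57121 ≡ 426 (mod 493)
123 = 64 + 32 + 16 + 8 + 2 + 1 in binary powers of 2.
So 8^123 ≡ 426 · 239 · 52 · 426 · 64 · 8 ≡ 206 (mod 493).
Squaring chain: 206 → 38; never reaches −1, so base 8 is a Miller–Rabin witness that 493 is composite.

206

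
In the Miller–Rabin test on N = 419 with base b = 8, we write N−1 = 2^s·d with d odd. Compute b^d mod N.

418

419 − 1 = 418 = 2^1 · 209, so d = 209.
8^1 ≡ 8 (mod 419)
8^2 ≡ 8^2 = 64 ≡ 64 (mod 419)
8^4 ≡ 64^2 = 4096 ≡ 325 (mod 419)
8^8 ≡ 325^2 = 105625 ≡ 37 (mod 419)
8^16 ≡ 37^2 = 1369 ≡ 112 (mod 419)
8^32 ≡ 112^2 = 12544 ≡ 393 (mod 419)
8^64 ≡ 393^2 = 154449 ≡ 257 (mod 419)
8^128 ≡ 257^2 = 66049 ≡ 266 (mod 419)
209 = 128 + 64 + 16 + 1 in binary powers of 2.
So 8^209 ≡ 266 · 257 · 112 · 8 ≡ 418 (mod 419).
Since 8^d ≡ 418 (mod 419), base 8 does not prove 419 composite.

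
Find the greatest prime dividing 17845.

17845 = 5 · 3569
3569 = 43 · 83
83 is prime.
So 17845 = 5 · 43 · 83; the largest prime factor is 83.

83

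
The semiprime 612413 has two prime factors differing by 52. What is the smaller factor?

757

Since p = q + 52, we have 612413 = q(q + 52), so q² + 52q − 612413 = 0.
Discriminant: 52² + 4·612413 = 2704 + 2449652 = 2452356; √2452356 = 1566.
q = (−52 + 1566)/2 = 757, and p = q + 52 = 809.
Check: 757 · 809 = 612413.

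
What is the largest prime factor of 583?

53

583 = 11 · 53
53 is prime.
So 583 = 11 · 53; the largest prime factor is 53.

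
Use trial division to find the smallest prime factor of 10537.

41

10537 is odd.
Digit sum 16, not divisible by 3.
Ends in 7: not divisible by 5.
7: 10537 = 7·1505 + 2
11: 10537 = 11·957 + 10
13: 10537 = 13·810 + 7
17: 10537 = 17·619 + 14
19: 10537 = 19·554 + 11
23: 10537 = 23·458 + 3
29: 10537 = 29·363 + 10
31: 10537 = 31·339 + 28
37: 10537 = 37·284 + 29
41: 10537 = 41·257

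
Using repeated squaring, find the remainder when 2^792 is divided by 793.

2^1 ≡ 2 (mod 793)
2^2 ≡ 2^2 = 4 ≡ 4 (mod 793)
2^4 ≡ 4^2 = 16 ≡ 16 (mod 793)
2^8 ≡ 16^2 = 256 ≡ 256 (mod 793)
2^16 ≡ 256^2 = 65536 ≡ 510 (mod 793)
2^32 ≡ 510^2 = 260100 ≡ 789 (mod 793)
2^64 ≡ 789^2 = 622521 ≡ 16 (mod 793)
2^128 ≡ 16^2 = 256 ≡ 256 (mod 793)
2^256 ≡ 256^2 = 65536 ≡ 510 (mod 793)
2^512 ≡ 510^2 = 260100 ≡ 789 (mod 793)
792 = 512 + 256 + 16 + 8 in binary powers of 2.
So 2^792 ≡ 789 · 510 · 510 · 256 ≡ 131 (mod 793).
Since 131 ≠ 1, base 2 is a Fermat witness: 793 is composite.

131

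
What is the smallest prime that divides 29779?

29779 is odd.
Digit sum 34, not divisible by 3.
Ends in 9: not divisible by 5.
7: 29779 = 7·4254 + 1
11: 29779 = 11·2707 + 2
13: 29779 = 13·2290 + 9
17: 29779 = 17·1751 + 12
19: 29779 = 19·1567 + 6
23: 29779 = 23·1294 + 17
29: 29779 = 29·1026 + 25
31: 29779 = 31·960 + 19
37: 29779 = 37·804 + 31
41: 29779 = 41·726 + 13
43: 29779 = 43·692 + 23
47: 29779 = 47·633 + 28
53: 29779 = 53·561 + 46
59: 29779 = 59·504 + 43
61: 29779 = 61·488 + 11
67: 29779 = 67·444 + 31
71: 29779 = 71·419 + 30
73: 29779 = 73·407 + 68
79: 29779 = 79·376 + 75
83: 29779 = 83·358 + 65
89: 29779 = 89·334 + 53
97: 29779 = 97·307

97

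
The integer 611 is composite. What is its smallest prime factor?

611 is odd.
Digit sum 8, not divisible by 3.
Ends in 1: not divisible by 5.
7: 611 = 7·87 + 2
11: 611 = 11·55 + 6
13: 611 = 13·47

13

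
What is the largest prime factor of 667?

29

667 = 23 · 29
29 is prime.
So 667 = 23 · 29; the largest prime factor is 29.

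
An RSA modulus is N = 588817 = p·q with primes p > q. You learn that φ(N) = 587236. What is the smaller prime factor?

φ(n) = (p−1)(q−1) = n − (p+q) + 1, so p + q = 588817 − 587236 + 1 = 1582.
p and q are the roots of t² − 1582t + 588817 = 0.
Discriminant: 1582² − 4·588817 = 2502724 − 2355268 = 147456; √147456 = 384.
q = (1582 − 384)/2 = 599, p = (1582 + 384)/2 = 983.
Check: 599 · 983 = 588817.

599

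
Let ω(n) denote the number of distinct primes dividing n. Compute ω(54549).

54549 = 3^2 · 6061
6061 = 11 · 551
551 = 19 · 29
54549 = 3^2 · 11 · 19 · 29, which has 4 distinct prime factors.

4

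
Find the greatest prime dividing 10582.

10582 = 2 · 5291
5291 = 11 · 481
481 = 13 · 37
37 is prime.
So 10582 = 2 · 11 · 13 · 37; the largest prime factor is 37.

37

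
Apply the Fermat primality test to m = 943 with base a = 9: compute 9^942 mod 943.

901

9^1 ≡ 9 (mod 943)
9^2 ≡ 9^2 = 81 ≡ 81 (mod 943)
9^4 ≡ 81^2 = 6561 ≡ 903 (mod 943)
9^8 ≡ 903^2 = 815409 ≡ 657 (mod 943)
9^16 ≡ 657^2 = 431649 ≡ 698 (mod 943)
9^32 ≡ 698^2 = 487204 ≡ 616 (mod 943)
9^64 ≡ 616^2 = 379456 ≡ 370 (mod 943)
9^128 ≡ 370^2 = 136900 ≡ 165 (mod 943)
9^256 ≡ 165^2 = 27225 ≡ 821 (mod 943)
9^512 ≡ 821^2 = 674041 ≡ 739 (mod 943)
942 = 512 + 256 + 128 + 32 + 8 + 4 + 2 in binary powers of 2.
So 9^942 ≡ 739 · 821 · 165 · 616 · 657 · 903 · 81 ≡ 901 (mod 943).
Since 901 ≠ 1, base 9 is a Fermat witness: 943 is composite.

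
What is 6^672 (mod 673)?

1

6^1 ≡ 6 (mod 673)
6^2 ≡ 6^2 = 36 ≡ 36 (mod 673)
6^4 ≡ 36^2 = 1296 ≡ 623 (mod 673)
6^8 ≡ 623^2 = 388129 ≡ 481 (mod 673)
6^16 ≡ 481^2 = 231361 ≡ 522 (mod 673)
6^32 ≡ 522^2 = 272484 ≡ 592 (mod 673)
6^64 ≡ 592^2 = 350464 ≡ 504 (mod 673)
6^128 ≡ 504^2 = 254016 ≡ 295 (mod 673)
6^256 ≡ 295^2 = 87025 ≡ 208 (mod 673)
6^512 ≡ 208^2 = 43264 ≡ 192 (mod 673)
672 = 512 + 128 + 32 in binary powers of 2.
So 6^672 ≡ 192 · 295 · 592 ≡ 1 (mod 673).
Since the result is 1, base 6 gives no evidence that 673 is composite.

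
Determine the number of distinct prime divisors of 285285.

285285 = 3 · 95095
95095 = 5 · 19019
19019 = 7 · 2717
2717 = 11 · 247
247 = 13 · 19
285285 = 3 · 5 · 7 · 11 · 13 · 19, which has 6 distinct prime factors.

6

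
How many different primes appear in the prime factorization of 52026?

5

52026 = 2 · 26013
26013 = 3 · 8671
8671 = 13 · 667
667 = 23 · 29
52026 = 2 · 3 · 13 · 23 · 29, which has 5 distinct prime factors.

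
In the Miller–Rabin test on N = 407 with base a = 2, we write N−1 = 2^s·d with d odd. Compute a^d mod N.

338

407 − 1 = 406 = 2^1 · 203, so d = 203.
2^1 ≡ 2 (mod 407)
2^2 ≡ 2^2 = 4 ≡ 4 (mod 407)
2^4 ≡ 4^2 = 16 ≡ 16 (mod 407)
2^8 ≡ 16^2 = 256 ≡ 256 (mod 407)
2^16 ≡ 256^2 = 65536 ≡ 9 (mod 407)
2^32 ≡ 9^2 = 81 ≡ 81 (mod 407)
2^64 ≡ 81^2 = 6561 ≡ 49 (mod 407)
2^128 ≡ 49^2 = 2401 ≡ 366 (mod 407)
203 = 128 + 64 + 8 + 2 + 1 in binary powers of 2.
So 2^203 ≡ 366 · 49 · 256 · 4 · 2 ≡ 338 (mod 407).
Squaring chain: 338; never reaches −1, so base 2 is a Miller–Rabin witness that 407 is composite.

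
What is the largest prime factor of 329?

47

329 = 7 · 47
47 is prime.
So 329 = 7 · 47; the largest prime factor is 47.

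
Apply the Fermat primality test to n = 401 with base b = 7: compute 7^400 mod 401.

1

7^1 ≡ 7 (mod 401)
7^2 ≡ 7^2 = 49 ≡ 49 (mod 401)
7^4 ≡ 49^2 = 2401 ≡ 396 (mod 401)
7^8 ≡ 396^2 = 156816 ≡ 25 (mod 401)
7^16 ≡ 25^2 = 625 ≡ 224 (mod 401)
7^32 ≡ 224^2 = 50176 ≡ 51 (mod 401)
7^64 ≡ 51^2 = 2601 ≡ 195 (mod 401)
7^128 ≡ 195^2 = 38025 ≡ 331 (mod 401)
7^256 ≡ 331^2 = 109561 ≡ 88 (mod 401)
400 = 256 + 128 + 16 in binary powers of 2.
So 7^400 ≡ 88 · 331 · 224 ≡ 1 (mod 401).
Since the result is 1, base 7 gives no evidence that 401 is composite.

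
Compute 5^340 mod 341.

5^1 ≡ 5 (mod 341)
5^2 ≡ 5^2 = 25 ≡ 25 (mod 341)
5^4 ≡ 25^2 = 625 ≡ 284 (mod 341)
5^8 ≡ 284^2 = 80656 ≡ 180 (mod 341)
5^16 ≡ 180^2 = 32400 ≡ 5 (mod 341)
5^32 ≡ 5^2 = 25 ≡ 25 (mod 341)
5^64 ≡ 25^2 = 625 ≡ 284 (mod 341)
5^128 ≡ 284^2 = 80656 ≡ 180 (mod 341)
5^256 ≡ 180^2 = 32400 ≡ 5 (mod 341)
340 = 256 + 64 + 16 + 4 in binary powers of 2.
So 5^340 ≡ 5 · 284 · 5 · 284 ≡ 67 (mod 341).
Since 67 ≠ 1, base 5 is a Fermat witness: 341 is composite.

67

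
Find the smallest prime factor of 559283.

559283 is odd.
Digit sum 32, not divisible by 3.
Ends in 3: not divisible by 5.
7: 559283 = 7·79897 + 4
11: 559283 = 11·50843 + 10
13: 559283 = 13·43021 + 10
17: 559283 = 17·32899

17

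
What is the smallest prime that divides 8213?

43

8213 is odd.
Digit sum 14, not divisible by 3.
Ends in 3: not divisible by 5.
7: 8213 = 7·1173 + 2
11: 8213 = 11·746 + 7
13: 8213 = 13·631 + 10
17: 8213 = 17·483 + 2
19: 8213 = 19·432 + 5
23: 8213 = 23·357 + 2
29: 8213 = 29·283 + 6
31: 8213 = 31·264 + 29
37: 8213 = 37·221 + 36
41: 8213 = 41·200 + 13
43: 8213 = 43·191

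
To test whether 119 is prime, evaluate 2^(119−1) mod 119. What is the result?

30

2^1 ≡ 2 (mod 119)
2^2 ≡ 2^2 = 4 ≡ 4 (mod 119)
2^4 ≡ 4^2 = 16 ≡ 16 (mod 119)
2^8 ≡ 16^2 = 256 ≡ 18 (mod 119)
2^16 ≡ 18^2 = 324 ≡ 86 (mod 119)
2^32 ≡ 86^2 = 7396 ≡ 18 (mod 119)
2^64 ≡ 18^2 = 324 ≡ 86 (mod 119)
118 = 64 + 32 + 16 + 4 + 2 in binary powers of 2.
So 2^118 ≡ 86 · 18 · 86 · 16 · 4 ≡ 30 (mod 119).
Since 30 ≠ 1, base 2 is a Fermat witness: 119 is composite.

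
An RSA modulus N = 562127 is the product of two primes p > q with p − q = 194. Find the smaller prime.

Since p = q + 194, we have 562127 = q(q + 194), so q² + 194q − 562127 = 0.
Discriminant: 194² + 4·562127 = 37636 + 2248508 = 2286144; √2286144 = 1512.
q = (−194 + 1512)/2 = 659, and p = q + 194 = 853.
Check: 659 · 853 = 562127.

659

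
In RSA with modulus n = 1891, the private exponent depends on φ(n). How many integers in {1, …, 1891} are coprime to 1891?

Factor: 1891 = 31 · 61.
φ(1891) = (31−1) · (61−1) = 30 · 60 = 1800.

1800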